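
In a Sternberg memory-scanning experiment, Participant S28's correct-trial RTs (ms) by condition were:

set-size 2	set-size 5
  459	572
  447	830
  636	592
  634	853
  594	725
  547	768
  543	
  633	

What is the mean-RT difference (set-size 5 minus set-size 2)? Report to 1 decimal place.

161.7 ms

M(set-size 2) = 4493/8 = 561.625
M(set-size 5) = 4340/6 = 723.333
Difference = 723.333 − 561.625 = 161.708 ms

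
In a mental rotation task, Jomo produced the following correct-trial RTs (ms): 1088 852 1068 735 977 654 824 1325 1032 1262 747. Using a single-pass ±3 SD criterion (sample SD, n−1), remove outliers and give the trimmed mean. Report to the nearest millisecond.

n = 11, ΣRT = 10564, M = 960.364
Σ(x−M)² = 477738.55; s = √(477738.55/10) = 218.572
Cutoffs: 960.364 ± 3·218.572 → [304.6, 1616.1]
No RTs fall outside the cutoffs; all 11 retained. Mean = 10564/11 = 960.364

960 ms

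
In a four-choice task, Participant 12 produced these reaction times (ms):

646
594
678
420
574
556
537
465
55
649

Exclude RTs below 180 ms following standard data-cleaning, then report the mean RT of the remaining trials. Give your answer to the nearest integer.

Excluded: 55
Retained (n=9): Σ = 5119
Mean = 5119/9 = 568.7778

569 ms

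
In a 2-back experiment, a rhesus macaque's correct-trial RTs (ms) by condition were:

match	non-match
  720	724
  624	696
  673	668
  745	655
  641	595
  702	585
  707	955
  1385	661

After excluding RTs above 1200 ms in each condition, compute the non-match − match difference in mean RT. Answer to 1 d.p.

match: exclude 1385
M(match) = 4812/7 = 687.429
M(non-match) = 5539/8 = 692.375
Difference = 692.375 − 687.429 = 4.946 ms

4.9 ms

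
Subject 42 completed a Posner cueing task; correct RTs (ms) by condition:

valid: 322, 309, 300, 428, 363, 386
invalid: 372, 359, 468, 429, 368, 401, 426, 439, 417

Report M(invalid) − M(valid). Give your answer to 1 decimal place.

57.4 ms

M(valid) = 2108/6 = 351.333
M(invalid) = 3679/9 = 408.778
Difference = 408.778 − 351.333 = 57.444 ms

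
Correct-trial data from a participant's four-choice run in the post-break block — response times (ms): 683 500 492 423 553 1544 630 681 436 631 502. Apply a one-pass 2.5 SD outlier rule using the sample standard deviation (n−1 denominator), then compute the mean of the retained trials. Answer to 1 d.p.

n = 11, ΣRT = 7075, M = 643.182
Σ(x−M)² = 977637.64; s = √(977637.64/10) = 312.672
Cutoffs: 643.182 ± 2.5·312.672 → [-138.5, 1424.9]
Outside: 1544 → excluded.
Retained (n=10): Σ = 5531, mean = 5531/10 = 553.100

553.1 ms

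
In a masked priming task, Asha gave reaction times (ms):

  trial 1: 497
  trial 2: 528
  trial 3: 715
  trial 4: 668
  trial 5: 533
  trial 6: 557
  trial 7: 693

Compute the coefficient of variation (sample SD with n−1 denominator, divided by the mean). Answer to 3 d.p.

0.150

n = 7, Σ = 4191, M = 598.7143
Σ(x−M)² = 48617.429; s = √(48617.429/6) = 90.0161
CV = 90.0161 / 598.7143 = 0.15035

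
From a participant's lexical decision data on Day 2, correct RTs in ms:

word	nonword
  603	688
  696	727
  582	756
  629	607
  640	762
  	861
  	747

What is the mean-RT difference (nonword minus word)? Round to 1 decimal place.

105.4 ms

M(word) = 3150/5 = 630.000
M(nonword) = 5148/7 = 735.429
Difference = 735.429 − 630.000 = 105.429 ms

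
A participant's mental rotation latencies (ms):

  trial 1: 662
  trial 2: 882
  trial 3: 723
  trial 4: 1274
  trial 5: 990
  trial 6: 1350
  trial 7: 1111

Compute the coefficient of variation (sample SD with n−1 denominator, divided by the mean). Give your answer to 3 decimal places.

n = 7, Σ = 6992, M = 998.8571
Σ(x−M)² = 414884.857; s = √(414884.857/6) = 262.9591
CV = 262.9591 / 998.8571 = 0.26326

0.263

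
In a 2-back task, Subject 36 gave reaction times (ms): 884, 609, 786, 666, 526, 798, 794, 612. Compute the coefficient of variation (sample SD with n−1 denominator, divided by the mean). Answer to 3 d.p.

n = 8, Σ = 5675, M = 709.3750
Σ(x−M)² = 106445.875; s = √(106445.875/7) = 123.3149
CV = 123.3149 / 709.3750 = 0.17384

0.174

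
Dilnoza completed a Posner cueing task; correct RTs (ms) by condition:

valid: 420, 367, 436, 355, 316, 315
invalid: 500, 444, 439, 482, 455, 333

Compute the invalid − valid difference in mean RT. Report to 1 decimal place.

M(valid) = 2209/6 = 368.167
M(invalid) = 2653/6 = 442.167
Difference = 442.167 − 368.167 = 74.000 ms

74.0 ms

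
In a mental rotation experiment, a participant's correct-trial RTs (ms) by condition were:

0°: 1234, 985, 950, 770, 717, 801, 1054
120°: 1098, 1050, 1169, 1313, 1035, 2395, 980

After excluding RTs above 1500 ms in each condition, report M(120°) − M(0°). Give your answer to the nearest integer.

177 ms

120°: exclude 2395
M(0°) = 6511/7 = 930.143
M(120°) = 6645/6 = 1107.500
Difference = 1107.500 − 930.143 = 177.357 ms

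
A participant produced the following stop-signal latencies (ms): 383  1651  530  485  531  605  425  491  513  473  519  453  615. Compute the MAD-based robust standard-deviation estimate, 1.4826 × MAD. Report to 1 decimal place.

Sorted: 383, 425, 453, 473, 485, 491, 513, 519, 530, 531, 605, 615, 1651 → median = 513
|x − 513| sorted: 0, 6, 17, 18, 22, 28, 40, 60, 88, 92, 102, 130, 1138 → MAD = 40
Robust SD ≈ 1.4826 × 40 = 59.304

59.3 ms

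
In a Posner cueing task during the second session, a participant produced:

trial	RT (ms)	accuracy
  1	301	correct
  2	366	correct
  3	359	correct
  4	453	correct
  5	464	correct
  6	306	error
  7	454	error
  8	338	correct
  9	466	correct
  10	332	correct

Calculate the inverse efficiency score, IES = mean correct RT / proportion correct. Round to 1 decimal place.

Correct trials (n=8): 301, 366, 359, 453, 464, 338, 466, 332
Mean correct RT = 3079/8 = 384.8750 ms
Proportion correct = 8/10
IES = 384.8750 / (8/10) = 481.094 ms

481.1 ms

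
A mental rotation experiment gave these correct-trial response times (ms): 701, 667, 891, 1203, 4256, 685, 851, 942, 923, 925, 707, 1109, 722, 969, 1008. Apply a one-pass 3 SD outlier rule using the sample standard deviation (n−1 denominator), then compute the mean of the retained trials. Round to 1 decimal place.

n = 15, ΣRT = 16559, M = 1103.933
Σ(x−M)² = 11005266.93; s = √(11005266.93/14) = 886.617
Cutoffs: 1103.933 ± 3·886.617 → [-1555.9, 3763.8]
Outside: 4256 → excluded.
Retained (n=14): Σ = 12303, mean = 12303/14 = 878.786

878.8 ms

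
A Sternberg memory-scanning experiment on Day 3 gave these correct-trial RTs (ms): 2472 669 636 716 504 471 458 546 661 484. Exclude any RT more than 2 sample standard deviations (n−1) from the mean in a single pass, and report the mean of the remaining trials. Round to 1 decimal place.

571.7 ms

n = 10, ΣRT = 7617, M = 761.700
Σ(x−M)² = 3328542.10; s = √(3328542.10/9) = 608.143
Cutoffs: 761.700 ± 2·608.143 → [-454.6, 1978.0]
Outside: 2472 → excluded.
Retained (n=9): Σ = 5145, mean = 5145/9 = 571.667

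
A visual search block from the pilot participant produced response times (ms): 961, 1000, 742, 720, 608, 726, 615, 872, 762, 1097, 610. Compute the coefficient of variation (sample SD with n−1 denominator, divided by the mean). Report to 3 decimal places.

0.212

n = 11, Σ = 8713, M = 792.0909
Σ(x−M)² = 282498.909; s = √(282498.909/10) = 168.0770
CV = 168.0770 / 792.0909 = 0.21219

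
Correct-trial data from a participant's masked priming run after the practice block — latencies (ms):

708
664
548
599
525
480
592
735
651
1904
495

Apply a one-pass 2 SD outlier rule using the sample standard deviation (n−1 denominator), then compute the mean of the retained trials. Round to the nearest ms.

600 ms

n = 11, ΣRT = 7901, M = 718.273
Σ(x−M)² = 1616948.18; s = √(1616948.18/10) = 402.113
Cutoffs: 718.273 ± 2·402.113 → [-86.0, 1522.5]
Outside: 1904 → excluded.
Retained (n=10): Σ = 5997, mean = 5997/10 = 599.700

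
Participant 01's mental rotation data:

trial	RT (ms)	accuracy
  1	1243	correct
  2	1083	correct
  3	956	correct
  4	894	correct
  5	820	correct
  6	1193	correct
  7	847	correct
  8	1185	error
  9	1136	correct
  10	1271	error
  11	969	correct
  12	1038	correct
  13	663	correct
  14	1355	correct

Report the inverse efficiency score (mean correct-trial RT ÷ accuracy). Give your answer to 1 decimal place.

1185.8 ms

Correct trials (n=12): 1243, 1083, 956, 894, 820, 1193, 847, 1136, 969, 1038, 663, 1355
Mean correct RT = 12197/12 = 1016.4167 ms
Proportion correct = 12/14
IES = 1016.4167 / (12/14) = 1185.819 ms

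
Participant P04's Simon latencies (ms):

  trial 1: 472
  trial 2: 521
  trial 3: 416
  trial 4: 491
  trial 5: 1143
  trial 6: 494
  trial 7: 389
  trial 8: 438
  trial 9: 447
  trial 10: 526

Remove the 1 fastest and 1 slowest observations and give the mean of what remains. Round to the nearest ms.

476 ms

Sorted: 389, 416, 438, 447, 472, 491, 494, 521, 526, 1143
Drop lowest 1 (389) and highest 1 (1143)
Remaining (n=8): Σ = 3805, mean = 3805/8 = 475.625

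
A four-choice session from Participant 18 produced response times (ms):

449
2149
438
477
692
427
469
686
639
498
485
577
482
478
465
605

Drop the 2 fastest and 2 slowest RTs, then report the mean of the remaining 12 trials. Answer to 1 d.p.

525.8 ms

Sorted: 427, 438, 449, 465, 469, 477, 478, 482, 485, 498, 577, 605, 639, 686, 692, 2149
Drop lowest 2 (427, 438) and highest 2 (692, 2149)
Remaining (n=12): Σ = 6310, mean = 6310/12 = 525.833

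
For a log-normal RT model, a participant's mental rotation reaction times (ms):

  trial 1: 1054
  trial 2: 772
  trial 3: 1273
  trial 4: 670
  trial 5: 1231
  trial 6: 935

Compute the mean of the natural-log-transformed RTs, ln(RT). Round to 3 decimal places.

ln(RT): 6.9603, 6.6490, 7.1491, 6.5073, 7.1156, 6.8405
Σ ln(RT) = 41.2219
Mean = 41.2219/6 = 6.87031

6.870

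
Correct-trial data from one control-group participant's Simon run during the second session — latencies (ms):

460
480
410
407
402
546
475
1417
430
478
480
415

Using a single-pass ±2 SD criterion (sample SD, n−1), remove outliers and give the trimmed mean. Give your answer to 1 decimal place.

453.0 ms

n = 12, ΣRT = 6400, M = 533.333
Σ(x−M)² = 871658.67; s = √(871658.67/11) = 281.499
Cutoffs: 533.333 ± 2·281.499 → [-29.7, 1096.3]
Outside: 1417 → excluded.
Retained (n=11): Σ = 4983, mean = 4983/11 = 453.000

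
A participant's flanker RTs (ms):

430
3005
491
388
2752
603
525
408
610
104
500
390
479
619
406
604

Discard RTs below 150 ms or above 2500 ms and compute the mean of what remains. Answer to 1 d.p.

Excluded: 104, 2752, 3005
Retained (n=13): Σ = 6453
Mean = 6453/13 = 496.3846

496.4 ms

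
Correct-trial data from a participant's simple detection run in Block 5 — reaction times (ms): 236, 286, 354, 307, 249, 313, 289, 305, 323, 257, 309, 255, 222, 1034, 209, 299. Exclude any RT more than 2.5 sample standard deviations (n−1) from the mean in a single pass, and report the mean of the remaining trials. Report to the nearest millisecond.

n = 16, ΣRT = 5247, M = 327.938
Σ(x−M)² = 555290.94; s = √(555290.94/15) = 192.404
Cutoffs: 327.938 ± 2.5·192.404 → [-153.1, 808.9]
Outside: 1034 → excluded.
Retained (n=15): Σ = 4213, mean = 4213/15 = 280.867

281 ms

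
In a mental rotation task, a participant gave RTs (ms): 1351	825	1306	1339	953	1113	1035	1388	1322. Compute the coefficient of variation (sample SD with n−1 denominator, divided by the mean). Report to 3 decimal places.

n = 9, Σ = 10632, M = 1181.3333
Σ(x−M)² = 336878.000; s = √(336878.000/8) = 205.2066
CV = 205.2066 / 1181.3333 = 0.17371

0.174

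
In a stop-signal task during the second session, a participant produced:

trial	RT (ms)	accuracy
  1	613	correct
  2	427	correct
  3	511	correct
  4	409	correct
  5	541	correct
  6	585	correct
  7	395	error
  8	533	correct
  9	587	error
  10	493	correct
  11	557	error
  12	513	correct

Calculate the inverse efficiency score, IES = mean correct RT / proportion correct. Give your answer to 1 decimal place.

685.2 ms

Correct trials (n=9): 613, 427, 511, 409, 541, 585, 533, 493, 513
Mean correct RT = 4625/9 = 513.8889 ms
Proportion correct = 9/12
IES = 513.8889 / (9/12) = 685.185 ms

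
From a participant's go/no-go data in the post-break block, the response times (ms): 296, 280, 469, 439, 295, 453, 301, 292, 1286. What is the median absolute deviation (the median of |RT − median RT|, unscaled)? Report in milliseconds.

Sorted: 280, 292, 295, 296, 301, 439, 453, 469, 1286 → median = 301
|x − 301|: 5, 21, 168, 138, 6, 152, 0, 9, 985
Sorted deviations: 0, 5, 6, 9, 21, 138, 152, 168, 985 → MAD = 21

21 ms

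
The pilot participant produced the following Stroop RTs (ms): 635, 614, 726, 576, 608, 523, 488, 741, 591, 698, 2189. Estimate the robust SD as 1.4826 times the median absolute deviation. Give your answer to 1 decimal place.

124.5 ms

Sorted: 488, 523, 576, 591, 608, 614, 635, 698, 726, 741, 2189 → median = 614
|x − 614| sorted: 0, 6, 21, 23, 38, 84, 91, 112, 126, 127, 1575 → MAD = 84
Robust SD ≈ 1.4826 × 84 = 124.538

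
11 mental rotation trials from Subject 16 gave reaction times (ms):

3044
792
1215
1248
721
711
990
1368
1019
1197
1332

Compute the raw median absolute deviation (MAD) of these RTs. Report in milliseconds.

178 ms

Sorted: 711, 721, 792, 990, 1019, 1197, 1215, 1248, 1332, 1368, 3044 → median = 1197
|x − 1197|: 1847, 405, 18, 51, 476, 486, 207, 171, 178, 0, 135
Sorted deviations: 0, 18, 51, 135, 171, 178, 207, 405, 476, 486, 1847 → MAD = 178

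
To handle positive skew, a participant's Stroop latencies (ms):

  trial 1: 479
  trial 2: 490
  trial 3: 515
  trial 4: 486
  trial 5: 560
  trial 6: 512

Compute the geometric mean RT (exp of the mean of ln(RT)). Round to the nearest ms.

ln(RT): 6.1717, 6.1944, 6.2442, 6.1862, 6.3279, 6.2383
Mean ln(RT) = 37.3627/6 = 6.22712
Geometric mean = exp(6.22712) = 506.30 ms

506 ms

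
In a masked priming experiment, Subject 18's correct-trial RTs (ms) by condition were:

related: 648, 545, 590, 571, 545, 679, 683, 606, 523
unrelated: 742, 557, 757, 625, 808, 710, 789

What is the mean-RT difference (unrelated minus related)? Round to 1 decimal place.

113.7 ms

M(related) = 5390/9 = 598.889
M(unrelated) = 4988/7 = 712.571
Difference = 712.571 − 598.889 = 113.683 ms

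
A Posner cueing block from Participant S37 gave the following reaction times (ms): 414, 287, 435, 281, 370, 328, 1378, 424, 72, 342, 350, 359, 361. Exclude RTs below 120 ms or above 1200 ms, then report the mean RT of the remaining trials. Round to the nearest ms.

Excluded: 72, 1378
Retained (n=11): Σ = 3951
Mean = 3951/11 = 359.1818

359 ms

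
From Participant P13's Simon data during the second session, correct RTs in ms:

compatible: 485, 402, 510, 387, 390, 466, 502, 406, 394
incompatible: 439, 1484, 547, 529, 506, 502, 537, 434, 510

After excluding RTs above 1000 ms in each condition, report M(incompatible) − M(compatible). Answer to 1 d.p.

incompatible: exclude 1484
M(compatible) = 3942/9 = 438.000
M(incompatible) = 4004/8 = 500.500
Difference = 500.500 − 438.000 = 62.500 ms

62.5 ms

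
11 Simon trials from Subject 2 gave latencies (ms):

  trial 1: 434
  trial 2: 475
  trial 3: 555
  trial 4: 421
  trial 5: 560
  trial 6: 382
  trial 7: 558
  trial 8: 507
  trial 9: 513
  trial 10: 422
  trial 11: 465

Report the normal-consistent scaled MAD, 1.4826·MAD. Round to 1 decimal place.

Sorted: 382, 421, 422, 434, 465, 475, 507, 513, 555, 558, 560 → median = 475
|x − 475| sorted: 0, 10, 32, 38, 41, 53, 54, 80, 83, 85, 93 → MAD = 53
Robust SD ≈ 1.4826 × 53 = 78.578

78.6 ms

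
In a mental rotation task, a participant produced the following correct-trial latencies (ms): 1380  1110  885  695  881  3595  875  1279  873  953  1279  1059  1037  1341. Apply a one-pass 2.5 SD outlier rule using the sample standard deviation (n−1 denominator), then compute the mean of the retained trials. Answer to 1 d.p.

1049.8 ms

n = 14, ΣRT = 17242, M = 1231.571
Σ(x−M)² = 6570957.43; s = √(6570957.43/13) = 710.956
Cutoffs: 1231.571 ± 2.5·710.956 → [-545.8, 3009.0]
Outside: 3595 → excluded.
Retained (n=13): Σ = 13647, mean = 13647/13 = 1049.769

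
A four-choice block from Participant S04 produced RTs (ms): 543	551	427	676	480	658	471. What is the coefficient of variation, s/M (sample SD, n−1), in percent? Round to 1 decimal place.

n = 7, Σ = 3806, M = 543.7143
Σ(x−M)² = 53583.429; s = √(53583.429/6) = 94.5017
CV = 94.5017 / 543.7143 = 0.17381 = 17.381%

17.4%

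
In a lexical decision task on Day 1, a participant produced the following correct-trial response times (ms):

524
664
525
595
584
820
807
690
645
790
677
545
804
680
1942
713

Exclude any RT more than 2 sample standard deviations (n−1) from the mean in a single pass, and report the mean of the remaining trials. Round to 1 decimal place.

n = 16, ΣRT = 12005, M = 750.312
Σ(x−M)² = 1662453.44; s = √(1662453.44/15) = 332.912
Cutoffs: 750.312 ± 2·332.912 → [84.5, 1416.1]
Outside: 1942 → excluded.
Retained (n=15): Σ = 10063, mean = 10063/15 = 670.867

670.9 ms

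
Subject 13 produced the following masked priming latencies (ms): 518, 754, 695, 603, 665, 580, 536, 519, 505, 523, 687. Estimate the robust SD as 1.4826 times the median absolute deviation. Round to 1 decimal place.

Sorted: 505, 518, 519, 523, 536, 580, 603, 665, 687, 695, 754 → median = 580
|x − 580| sorted: 0, 23, 44, 57, 61, 62, 75, 85, 107, 115, 174 → MAD = 62
Robust SD ≈ 1.4826 × 62 = 91.921

91.9 ms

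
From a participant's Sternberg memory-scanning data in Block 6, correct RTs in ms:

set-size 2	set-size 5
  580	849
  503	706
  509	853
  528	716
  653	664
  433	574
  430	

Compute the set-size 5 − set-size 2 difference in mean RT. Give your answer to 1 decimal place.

207.6 ms

M(set-size 2) = 3636/7 = 519.429
M(set-size 5) = 4362/6 = 727.000
Difference = 727.000 − 519.429 = 207.571 ms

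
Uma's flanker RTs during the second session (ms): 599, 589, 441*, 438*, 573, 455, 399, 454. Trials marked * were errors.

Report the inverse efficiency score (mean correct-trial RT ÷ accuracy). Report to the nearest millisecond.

682 ms

Correct trials (n=6): 599, 589, 573, 455, 399, 454
Mean correct RT = 3069/6 = 511.5000 ms
Proportion correct = 6/8
IES = 511.5000 / (6/8) = 682.000 ms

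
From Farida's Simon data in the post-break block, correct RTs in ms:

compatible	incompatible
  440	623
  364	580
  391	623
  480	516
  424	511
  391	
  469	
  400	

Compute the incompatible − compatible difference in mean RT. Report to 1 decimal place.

150.7 ms

M(compatible) = 3359/8 = 419.875
M(incompatible) = 2853/5 = 570.600
Difference = 570.600 − 419.875 = 150.725 ms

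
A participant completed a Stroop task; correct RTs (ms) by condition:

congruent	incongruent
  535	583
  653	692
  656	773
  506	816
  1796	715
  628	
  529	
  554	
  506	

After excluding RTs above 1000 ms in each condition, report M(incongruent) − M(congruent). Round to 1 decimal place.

congruent: exclude 1796
M(congruent) = 4567/8 = 570.875
M(incongruent) = 3579/5 = 715.800
Difference = 715.800 − 570.875 = 144.925 ms

144.9 ms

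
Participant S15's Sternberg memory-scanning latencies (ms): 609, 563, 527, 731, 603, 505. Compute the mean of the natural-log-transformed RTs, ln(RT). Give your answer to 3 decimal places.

6.372

ln(RT): 6.4118, 6.3333, 6.2672, 6.5944, 6.4019, 6.2246
Σ ln(RT) = 38.2332
Mean = 38.2332/6 = 6.37220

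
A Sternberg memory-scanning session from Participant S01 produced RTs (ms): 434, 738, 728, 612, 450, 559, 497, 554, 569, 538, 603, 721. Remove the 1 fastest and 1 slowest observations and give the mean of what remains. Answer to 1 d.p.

583.1 ms

Sorted: 434, 450, 497, 538, 554, 559, 569, 603, 612, 721, 728, 738
Drop lowest 1 (434) and highest 1 (738)
Remaining (n=10): Σ = 5831, mean = 5831/10 = 583.100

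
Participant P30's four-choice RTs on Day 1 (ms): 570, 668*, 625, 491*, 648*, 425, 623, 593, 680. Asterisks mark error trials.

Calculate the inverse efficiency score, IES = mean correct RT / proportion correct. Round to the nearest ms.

879 ms

Correct trials (n=6): 570, 625, 425, 623, 593, 680
Mean correct RT = 3516/6 = 586.0000 ms
Proportion correct = 6/9
IES = 586.0000 / (6/9) = 879.000 ms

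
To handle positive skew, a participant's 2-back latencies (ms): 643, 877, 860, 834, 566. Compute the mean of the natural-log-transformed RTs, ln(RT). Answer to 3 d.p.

6.613

ln(RT): 6.4661, 6.7765, 6.7569, 6.7262, 6.3386
Σ ln(RT) = 33.0644
Mean = 33.0644/5 = 6.61288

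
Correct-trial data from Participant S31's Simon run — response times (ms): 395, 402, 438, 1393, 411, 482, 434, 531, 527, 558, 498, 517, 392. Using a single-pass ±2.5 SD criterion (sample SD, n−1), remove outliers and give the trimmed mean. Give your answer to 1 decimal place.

465.4 ms

n = 13, ΣRT = 6978, M = 536.769
Σ(x−M)² = 833958.31; s = √(833958.31/12) = 263.622
Cutoffs: 536.769 ± 2.5·263.622 → [-122.3, 1195.8]
Outside: 1393 → excluded.
Retained (n=12): Σ = 5585, mean = 5585/12 = 465.417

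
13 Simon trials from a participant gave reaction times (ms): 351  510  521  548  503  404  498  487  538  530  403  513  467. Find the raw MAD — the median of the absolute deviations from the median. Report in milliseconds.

Sorted: 351, 403, 404, 467, 487, 498, 503, 510, 513, 521, 530, 538, 548 → median = 503
|x − 503|: 152, 7, 18, 45, 0, 99, 5, 16, 35, 27, 100, 10, 36
Sorted deviations: 0, 5, 7, 10, 16, 18, 27, 35, 36, 45, 99, 100, 152 → MAD = 27

27 ms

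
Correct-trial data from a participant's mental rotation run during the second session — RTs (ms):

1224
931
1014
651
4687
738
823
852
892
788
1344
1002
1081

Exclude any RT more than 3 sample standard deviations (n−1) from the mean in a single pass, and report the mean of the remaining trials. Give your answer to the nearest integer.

n = 13, ΣRT = 16027, M = 1232.846
Σ(x−M)² = 13369463.69; s = √(13369463.69/12) = 1055.520
Cutoffs: 1232.846 ± 3·1055.520 → [-1933.7, 4399.4]
Outside: 4687 → excluded.
Retained (n=12): Σ = 11340, mean = 11340/12 = 945.000

945 ms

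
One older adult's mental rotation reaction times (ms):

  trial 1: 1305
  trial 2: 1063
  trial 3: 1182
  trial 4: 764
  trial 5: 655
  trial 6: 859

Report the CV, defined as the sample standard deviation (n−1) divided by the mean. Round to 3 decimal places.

0.260

n = 6, Σ = 5828, M = 971.3333
Σ(x−M)² = 319789.333; s = √(319789.333/5) = 252.8989
CV = 252.8989 / 971.3333 = 0.26036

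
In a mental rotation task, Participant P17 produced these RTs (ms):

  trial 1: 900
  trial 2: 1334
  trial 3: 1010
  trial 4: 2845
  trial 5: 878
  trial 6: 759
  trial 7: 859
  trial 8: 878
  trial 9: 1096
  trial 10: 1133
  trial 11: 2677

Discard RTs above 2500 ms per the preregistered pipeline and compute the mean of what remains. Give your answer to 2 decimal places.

983.00 ms

Excluded: 2677, 2845
Retained (n=9): Σ = 8847
Mean = 8847/9 = 983.0000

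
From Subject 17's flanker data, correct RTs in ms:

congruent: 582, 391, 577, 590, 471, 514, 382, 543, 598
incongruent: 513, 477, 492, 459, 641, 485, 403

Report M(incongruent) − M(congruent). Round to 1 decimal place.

M(congruent) = 4648/9 = 516.444
M(incongruent) = 3470/7 = 495.714
Difference = 495.714 − 516.444 = -20.730 ms

-20.7 ms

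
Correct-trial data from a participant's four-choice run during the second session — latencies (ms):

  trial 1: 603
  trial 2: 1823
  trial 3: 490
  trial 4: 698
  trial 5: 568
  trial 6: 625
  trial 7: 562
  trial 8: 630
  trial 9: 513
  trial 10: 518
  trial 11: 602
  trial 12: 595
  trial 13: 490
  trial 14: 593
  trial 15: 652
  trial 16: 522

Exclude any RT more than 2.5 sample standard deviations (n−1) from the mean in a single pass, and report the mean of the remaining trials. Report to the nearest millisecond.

577 ms

n = 16, ΣRT = 10484, M = 655.250
Σ(x−M)² = 1507853.00; s = √(1507853.00/15) = 317.054
Cutoffs: 655.250 ± 2.5·317.054 → [-137.4, 1447.9]
Outside: 1823 → excluded.
Retained (n=15): Σ = 8661, mean = 8661/15 = 577.400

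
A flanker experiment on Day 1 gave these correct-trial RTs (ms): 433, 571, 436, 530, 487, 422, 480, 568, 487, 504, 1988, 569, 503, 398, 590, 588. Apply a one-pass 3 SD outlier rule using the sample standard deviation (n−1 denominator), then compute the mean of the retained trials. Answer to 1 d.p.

n = 16, ΣRT = 9554, M = 597.125
Σ(x−M)² = 2120217.75; s = √(2120217.75/15) = 375.963
Cutoffs: 597.125 ± 3·375.963 → [-530.8, 1725.0]
Outside: 1988 → excluded.
Retained (n=15): Σ = 7566, mean = 7566/15 = 504.400

504.4 ms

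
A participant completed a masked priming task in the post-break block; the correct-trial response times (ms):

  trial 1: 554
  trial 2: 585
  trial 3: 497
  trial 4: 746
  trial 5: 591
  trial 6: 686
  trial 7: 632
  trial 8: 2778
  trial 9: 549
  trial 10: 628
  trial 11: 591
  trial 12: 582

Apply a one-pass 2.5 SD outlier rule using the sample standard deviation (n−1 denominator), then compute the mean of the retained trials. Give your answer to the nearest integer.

n = 12, ΣRT = 9419, M = 784.917
Σ(x−M)² = 4379910.92; s = √(4379910.92/11) = 631.010
Cutoffs: 784.917 ± 2.5·631.010 → [-792.6, 2362.4]
Outside: 2778 → excluded.
Retained (n=11): Σ = 6641, mean = 6641/11 = 603.727

604 ms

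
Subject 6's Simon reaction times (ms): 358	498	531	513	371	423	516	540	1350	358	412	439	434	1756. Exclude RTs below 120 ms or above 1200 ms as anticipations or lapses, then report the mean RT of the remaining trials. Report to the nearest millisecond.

Excluded: 1350, 1756
Retained (n=12): Σ = 5393
Mean = 5393/12 = 449.4167

449 ms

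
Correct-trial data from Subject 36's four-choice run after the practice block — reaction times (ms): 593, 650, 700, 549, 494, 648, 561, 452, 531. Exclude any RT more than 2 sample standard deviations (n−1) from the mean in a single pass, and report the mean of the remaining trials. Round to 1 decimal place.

575.3 ms

n = 9, ΣRT = 5178, M = 575.333
Σ(x−M)² = 51400.00; s = √(51400.00/8) = 80.156
Cutoffs: 575.333 ± 2·80.156 → [415.0, 735.6]
No RTs fall outside the cutoffs; all 9 retained. Mean = 5178/9 = 575.333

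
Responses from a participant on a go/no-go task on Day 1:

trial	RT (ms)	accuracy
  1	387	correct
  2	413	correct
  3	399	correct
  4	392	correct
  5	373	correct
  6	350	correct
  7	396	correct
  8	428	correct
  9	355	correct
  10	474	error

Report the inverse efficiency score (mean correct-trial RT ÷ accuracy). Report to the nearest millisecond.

Correct trials (n=9): 387, 413, 399, 392, 373, 350, 396, 428, 355
Mean correct RT = 3493/9 = 388.1111 ms
Proportion correct = 9/10
IES = 388.1111 / (9/10) = 431.235 ms

431 ms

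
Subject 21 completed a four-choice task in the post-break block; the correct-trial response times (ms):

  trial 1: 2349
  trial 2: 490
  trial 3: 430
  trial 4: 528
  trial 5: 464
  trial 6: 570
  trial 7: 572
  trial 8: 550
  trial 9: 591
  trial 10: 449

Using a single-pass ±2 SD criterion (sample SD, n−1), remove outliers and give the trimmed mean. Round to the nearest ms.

n = 10, ΣRT = 6993, M = 699.300
Σ(x−M)² = 3052142.10; s = √(3052142.10/9) = 582.346
Cutoffs: 699.300 ± 2·582.346 → [-465.4, 1864.0]
Outside: 2349 → excluded.
Retained (n=9): Σ = 4644, mean = 4644/9 = 516.000

516 ms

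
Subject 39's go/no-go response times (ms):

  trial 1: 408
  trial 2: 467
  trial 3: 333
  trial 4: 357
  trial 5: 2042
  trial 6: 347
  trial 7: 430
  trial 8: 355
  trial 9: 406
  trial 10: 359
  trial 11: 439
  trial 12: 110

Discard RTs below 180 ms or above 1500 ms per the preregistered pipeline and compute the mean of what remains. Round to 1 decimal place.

Excluded: 110, 2042
Retained (n=10): Σ = 3901
Mean = 3901/10 = 390.1000

390.1 ms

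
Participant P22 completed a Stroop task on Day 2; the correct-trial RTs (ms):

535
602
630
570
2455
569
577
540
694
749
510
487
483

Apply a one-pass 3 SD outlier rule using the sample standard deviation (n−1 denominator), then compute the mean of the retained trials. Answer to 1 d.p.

578.8 ms

n = 13, ΣRT = 9401, M = 723.154
Σ(x−M)² = 3320569.69; s = √(3320569.69/12) = 526.036
Cutoffs: 723.154 ± 3·526.036 → [-855.0, 2301.3]
Outside: 2455 → excluded.
Retained (n=12): Σ = 6946, mean = 6946/12 = 578.833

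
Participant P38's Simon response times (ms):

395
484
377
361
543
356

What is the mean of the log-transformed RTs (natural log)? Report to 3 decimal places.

6.026

ln(RT): 5.9789, 6.1821, 5.9322, 5.8889, 6.2971, 5.8749
Σ ln(RT) = 36.1541
Mean = 36.1541/6 = 6.02569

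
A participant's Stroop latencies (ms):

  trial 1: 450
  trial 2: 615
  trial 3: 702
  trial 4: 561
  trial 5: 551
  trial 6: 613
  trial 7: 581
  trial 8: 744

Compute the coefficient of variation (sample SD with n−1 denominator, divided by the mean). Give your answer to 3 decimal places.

n = 8, Σ = 4817, M = 602.1250
Σ(x−M)² = 58280.875; s = √(58280.875/7) = 91.2460
CV = 91.2460 / 602.1250 = 0.15154

0.152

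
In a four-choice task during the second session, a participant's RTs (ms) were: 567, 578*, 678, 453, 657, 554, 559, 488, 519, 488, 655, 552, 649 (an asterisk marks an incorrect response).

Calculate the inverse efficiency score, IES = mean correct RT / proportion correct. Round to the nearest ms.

Correct trials (n=12): 567, 678, 453, 657, 554, 559, 488, 519, 488, 655, 552, 649
Mean correct RT = 6819/12 = 568.2500 ms
Proportion correct = 12/13
IES = 568.2500 / (12/13) = 615.604 ms

616 ms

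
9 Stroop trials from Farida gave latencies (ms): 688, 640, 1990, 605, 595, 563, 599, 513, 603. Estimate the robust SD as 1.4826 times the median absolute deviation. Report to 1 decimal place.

Sorted: 513, 563, 595, 599, 603, 605, 640, 688, 1990 → median = 603
|x − 603| sorted: 0, 2, 4, 8, 37, 40, 85, 90, 1387 → MAD = 37
Robust SD ≈ 1.4826 × 37 = 54.856

54.9 ms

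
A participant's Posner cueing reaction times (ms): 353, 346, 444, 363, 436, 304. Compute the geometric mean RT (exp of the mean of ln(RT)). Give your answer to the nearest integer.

371 ms

ln(RT): 5.8665, 5.8464, 6.0958, 5.8944, 6.0776, 5.7170
Mean ln(RT) = 35.4978/6 = 5.91630
Geometric mean = exp(5.91630) = 371.04 ms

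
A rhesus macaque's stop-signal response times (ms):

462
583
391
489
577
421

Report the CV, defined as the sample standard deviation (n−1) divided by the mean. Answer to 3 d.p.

n = 6, Σ = 2923, M = 487.1667
Σ(x−M)² = 31516.833; s = √(31516.833/5) = 79.3937
CV = 79.3937 / 487.1667 = 0.16297

0.163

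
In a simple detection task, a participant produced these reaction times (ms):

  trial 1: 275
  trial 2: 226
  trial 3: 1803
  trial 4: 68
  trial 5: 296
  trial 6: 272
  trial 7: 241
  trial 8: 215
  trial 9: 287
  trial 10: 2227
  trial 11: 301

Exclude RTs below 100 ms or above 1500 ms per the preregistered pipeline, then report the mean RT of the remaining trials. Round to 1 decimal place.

Excluded: 68, 1803, 2227
Retained (n=8): Σ = 2113
Mean = 2113/8 = 264.1250

264.1 ms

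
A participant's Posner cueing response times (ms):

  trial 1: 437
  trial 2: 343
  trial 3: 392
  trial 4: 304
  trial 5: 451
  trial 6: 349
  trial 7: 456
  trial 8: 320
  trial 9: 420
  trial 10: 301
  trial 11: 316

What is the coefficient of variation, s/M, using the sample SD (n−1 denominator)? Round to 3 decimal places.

0.164

n = 11, Σ = 4089, M = 371.7273
Σ(x−M)² = 37100.182; s = √(37100.182/10) = 60.9099
CV = 60.9099 / 371.7273 = 0.16386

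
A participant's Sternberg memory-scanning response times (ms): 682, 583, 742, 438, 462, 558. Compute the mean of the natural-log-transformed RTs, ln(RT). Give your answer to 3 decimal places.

ln(RT): 6.5250, 6.3682, 6.6093, 6.0822, 6.1356, 6.3244
Σ ln(RT) = 38.0447
Mean = 38.0447/6 = 6.34078

6.341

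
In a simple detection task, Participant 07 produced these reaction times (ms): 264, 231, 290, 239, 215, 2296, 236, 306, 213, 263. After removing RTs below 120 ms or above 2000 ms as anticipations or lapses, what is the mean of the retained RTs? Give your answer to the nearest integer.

251 ms

Excluded: 2296
Retained (n=9): Σ = 2257
Mean = 2257/9 = 250.7778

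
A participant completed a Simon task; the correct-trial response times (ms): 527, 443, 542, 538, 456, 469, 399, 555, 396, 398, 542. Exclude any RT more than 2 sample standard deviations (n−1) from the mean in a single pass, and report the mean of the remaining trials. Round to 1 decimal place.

478.6 ms

n = 11, ΣRT = 5265, M = 478.636
Σ(x−M)² = 41272.55; s = √(41272.55/10) = 64.244
Cutoffs: 478.636 ± 2·64.244 → [350.1, 607.1]
No RTs fall outside the cutoffs; all 11 retained. Mean = 5265/11 = 478.636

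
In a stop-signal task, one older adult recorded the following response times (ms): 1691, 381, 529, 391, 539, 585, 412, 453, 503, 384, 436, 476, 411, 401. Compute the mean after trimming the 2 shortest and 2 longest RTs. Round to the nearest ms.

455 ms

Sorted: 381, 384, 391, 401, 411, 412, 436, 453, 476, 503, 529, 539, 585, 1691
Drop lowest 2 (381, 384) and highest 2 (585, 1691)
Remaining (n=10): Σ = 4551, mean = 4551/10 = 455.100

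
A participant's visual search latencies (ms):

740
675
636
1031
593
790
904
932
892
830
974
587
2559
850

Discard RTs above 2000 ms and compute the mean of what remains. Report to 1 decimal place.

802.6 ms

Excluded: 2559
Retained (n=13): Σ = 10434
Mean = 10434/13 = 802.6154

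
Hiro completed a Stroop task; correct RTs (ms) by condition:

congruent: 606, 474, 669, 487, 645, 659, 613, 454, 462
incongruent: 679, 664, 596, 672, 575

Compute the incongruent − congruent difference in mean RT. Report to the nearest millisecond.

M(congruent) = 5069/9 = 563.222
M(incongruent) = 3186/5 = 637.200
Difference = 637.200 − 563.222 = 73.978 ms

74 ms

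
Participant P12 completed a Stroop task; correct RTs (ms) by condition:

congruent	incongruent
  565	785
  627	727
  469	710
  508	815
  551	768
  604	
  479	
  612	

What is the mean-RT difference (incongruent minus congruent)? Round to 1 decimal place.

M(congruent) = 4415/8 = 551.875
M(incongruent) = 3805/5 = 761.000
Difference = 761.000 − 551.875 = 209.125 ms

209.1 ms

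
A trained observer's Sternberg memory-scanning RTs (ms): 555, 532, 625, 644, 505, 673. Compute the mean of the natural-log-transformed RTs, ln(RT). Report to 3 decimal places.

6.373

ln(RT): 6.3190, 6.2766, 6.4378, 6.4677, 6.2246, 6.5117
Σ ln(RT) = 38.2374
Mean = 38.2374/6 = 6.37289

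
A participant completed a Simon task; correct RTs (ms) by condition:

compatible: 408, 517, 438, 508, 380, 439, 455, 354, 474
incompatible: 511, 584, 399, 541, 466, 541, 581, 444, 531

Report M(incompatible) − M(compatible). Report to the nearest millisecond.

69 ms

M(compatible) = 3973/9 = 441.444
M(incompatible) = 4598/9 = 510.889
Difference = 510.889 − 441.444 = 69.444 ms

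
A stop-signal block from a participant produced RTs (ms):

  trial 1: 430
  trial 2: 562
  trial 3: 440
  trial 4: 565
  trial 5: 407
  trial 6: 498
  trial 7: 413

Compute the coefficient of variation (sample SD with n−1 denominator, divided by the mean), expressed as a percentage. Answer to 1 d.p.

n = 7, Σ = 3315, M = 473.5714
Σ(x−M)² = 27901.714; s = √(27901.714/6) = 68.1930
CV = 68.1930 / 473.5714 = 0.14400 = 14.400%

14.4%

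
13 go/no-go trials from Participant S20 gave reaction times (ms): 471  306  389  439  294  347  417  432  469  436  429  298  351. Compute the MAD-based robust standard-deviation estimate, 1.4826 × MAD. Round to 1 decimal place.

77.1 ms

Sorted: 294, 298, 306, 347, 351, 389, 417, 429, 432, 436, 439, 469, 471 → median = 417
|x − 417| sorted: 0, 12, 15, 19, 22, 28, 52, 54, 66, 70, 111, 119, 123 → MAD = 52
Robust SD ≈ 1.4826 × 52 = 77.095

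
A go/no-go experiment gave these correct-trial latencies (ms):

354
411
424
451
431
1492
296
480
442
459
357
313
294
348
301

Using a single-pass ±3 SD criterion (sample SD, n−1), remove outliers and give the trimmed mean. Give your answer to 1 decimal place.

382.9 ms

n = 15, ΣRT = 6853, M = 456.867
Σ(x−M)² = 1205951.73; s = √(1205951.73/14) = 293.495
Cutoffs: 456.867 ± 3·293.495 → [-423.6, 1337.4]
Outside: 1492 → excluded.
Retained (n=14): Σ = 5361, mean = 5361/14 = 382.929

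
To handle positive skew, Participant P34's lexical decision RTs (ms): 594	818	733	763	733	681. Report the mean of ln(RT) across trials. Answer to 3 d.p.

6.575

ln(RT): 6.3869, 6.7069, 6.5971, 6.6373, 6.5971, 6.5236
Σ ln(RT) = 39.4489
Mean = 39.4489/6 = 6.57481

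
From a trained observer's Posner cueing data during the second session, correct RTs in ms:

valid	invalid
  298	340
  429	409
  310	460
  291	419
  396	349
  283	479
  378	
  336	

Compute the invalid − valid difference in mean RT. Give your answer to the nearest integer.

M(valid) = 2721/8 = 340.125
M(invalid) = 2456/6 = 409.333
Difference = 409.333 − 340.125 = 69.208 ms

69 ms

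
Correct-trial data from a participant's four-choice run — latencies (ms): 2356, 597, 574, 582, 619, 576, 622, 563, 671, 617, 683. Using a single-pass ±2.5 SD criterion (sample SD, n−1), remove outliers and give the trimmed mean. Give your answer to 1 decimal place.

n = 11, ΣRT = 8460, M = 769.091
Σ(x−M)² = 2785044.91; s = √(2785044.91/10) = 527.735
Cutoffs: 769.091 ± 2.5·527.735 → [-550.2, 2088.4]
Outside: 2356 → excluded.
Retained (n=10): Σ = 6104, mean = 6104/10 = 610.400

610.4 ms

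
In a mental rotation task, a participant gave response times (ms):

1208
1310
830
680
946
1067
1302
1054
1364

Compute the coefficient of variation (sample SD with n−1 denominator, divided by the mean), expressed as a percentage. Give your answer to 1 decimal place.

n = 9, Σ = 9761, M = 1084.5556
Σ(x−M)² = 440338.222; s = √(440338.222/8) = 234.6109
CV = 234.6109 / 1084.5556 = 0.21632 = 21.632%

21.6%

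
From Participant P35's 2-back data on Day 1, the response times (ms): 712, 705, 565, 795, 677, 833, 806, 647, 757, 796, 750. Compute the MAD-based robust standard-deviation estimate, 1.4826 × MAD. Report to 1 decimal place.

68.2 ms

Sorted: 565, 647, 677, 705, 712, 750, 757, 795, 796, 806, 833 → median = 750
|x − 750| sorted: 0, 7, 38, 45, 45, 46, 56, 73, 83, 103, 185 → MAD = 46
Robust SD ≈ 1.4826 × 46 = 68.200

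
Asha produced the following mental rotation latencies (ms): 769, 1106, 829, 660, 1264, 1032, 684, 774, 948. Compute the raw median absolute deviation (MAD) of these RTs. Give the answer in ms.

Sorted: 660, 684, 769, 774, 829, 948, 1032, 1106, 1264 → median = 829
|x − 829|: 60, 277, 0, 169, 435, 203, 145, 55, 119
Sorted deviations: 0, 55, 60, 119, 145, 169, 203, 277, 435 → MAD = 145

145 ms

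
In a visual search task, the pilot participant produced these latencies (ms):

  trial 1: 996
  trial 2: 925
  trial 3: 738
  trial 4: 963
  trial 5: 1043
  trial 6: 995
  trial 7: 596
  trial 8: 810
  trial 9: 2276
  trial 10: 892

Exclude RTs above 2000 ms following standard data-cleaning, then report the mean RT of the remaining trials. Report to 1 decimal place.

884.2 ms

Excluded: 2276
Retained (n=9): Σ = 7958
Mean = 7958/9 = 884.2222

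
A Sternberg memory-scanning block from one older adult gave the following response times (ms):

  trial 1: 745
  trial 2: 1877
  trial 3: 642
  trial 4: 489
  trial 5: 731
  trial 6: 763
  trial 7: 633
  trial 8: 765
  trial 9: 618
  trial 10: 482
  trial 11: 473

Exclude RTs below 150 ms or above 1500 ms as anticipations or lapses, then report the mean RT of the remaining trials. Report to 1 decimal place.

634.1 ms

Excluded: 1877
Retained (n=10): Σ = 6341
Mean = 6341/10 = 634.1000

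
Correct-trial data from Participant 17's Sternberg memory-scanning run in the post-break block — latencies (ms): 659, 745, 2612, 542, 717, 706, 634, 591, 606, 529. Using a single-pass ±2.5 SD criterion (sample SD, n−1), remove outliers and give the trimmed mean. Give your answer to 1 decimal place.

n = 10, ΣRT = 8341, M = 834.100
Σ(x−M)² = 3559224.90; s = √(3559224.90/9) = 628.864
Cutoffs: 834.100 ± 2.5·628.864 → [-738.1, 2406.3]
Outside: 2612 → excluded.
Retained (n=9): Σ = 5729, mean = 5729/9 = 636.556

636.6 ms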